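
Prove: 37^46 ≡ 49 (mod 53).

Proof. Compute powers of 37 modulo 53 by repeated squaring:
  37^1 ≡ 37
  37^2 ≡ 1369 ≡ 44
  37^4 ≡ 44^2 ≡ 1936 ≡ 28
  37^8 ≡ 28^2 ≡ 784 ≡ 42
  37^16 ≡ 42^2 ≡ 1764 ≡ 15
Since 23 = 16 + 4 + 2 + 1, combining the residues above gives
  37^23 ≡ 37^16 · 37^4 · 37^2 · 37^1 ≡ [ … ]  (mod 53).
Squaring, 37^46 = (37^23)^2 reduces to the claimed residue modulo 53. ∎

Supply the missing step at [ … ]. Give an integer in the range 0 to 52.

7

37^16 · 37^4 · 37^2 · 37^1 ≡ 15 · 28 · 44 · 37 = 683760.
683760 mod 53 = 7, so 37^23 ≡ 7 (mod 53).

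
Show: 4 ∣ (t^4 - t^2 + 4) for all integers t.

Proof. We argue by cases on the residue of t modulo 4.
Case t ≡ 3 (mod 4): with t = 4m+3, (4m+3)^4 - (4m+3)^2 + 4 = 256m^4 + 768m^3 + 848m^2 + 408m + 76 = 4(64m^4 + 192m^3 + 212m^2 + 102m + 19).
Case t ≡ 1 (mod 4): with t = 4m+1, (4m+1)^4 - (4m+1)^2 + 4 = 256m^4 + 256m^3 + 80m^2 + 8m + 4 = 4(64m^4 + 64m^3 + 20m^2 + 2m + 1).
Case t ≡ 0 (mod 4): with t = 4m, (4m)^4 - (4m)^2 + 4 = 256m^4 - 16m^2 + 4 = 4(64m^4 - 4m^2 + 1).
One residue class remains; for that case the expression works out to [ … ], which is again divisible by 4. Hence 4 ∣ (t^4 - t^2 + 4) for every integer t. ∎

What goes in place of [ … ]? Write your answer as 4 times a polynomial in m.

Only t ≡ 2 (mod 4) is unaccounted for. Put t = 4m+2:
(4m+2)^4 - (4m+2)^2 + 4 expands to 256m^4 + 512m^3 + 368m^2 + 112m + 16,
and factoring out 4 leaves 4(64m^4 + 128m^3 + 92m^2 + 28m + 4).

4(64m^4 + 128m^3 + 92m^2 + 28m + 4)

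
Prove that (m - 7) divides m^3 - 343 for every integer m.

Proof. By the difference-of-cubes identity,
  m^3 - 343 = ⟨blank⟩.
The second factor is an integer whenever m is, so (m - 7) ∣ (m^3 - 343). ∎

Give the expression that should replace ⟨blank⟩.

(m - 7)(m^2 + 7m + 49)

Polynomial division of m^3 - 343 by m - 7 leaves remainder 0 and quotient m^2 + 7m + 49.
Hence m^3 - 343 = (m - 7)(m^2 + 7m + 49).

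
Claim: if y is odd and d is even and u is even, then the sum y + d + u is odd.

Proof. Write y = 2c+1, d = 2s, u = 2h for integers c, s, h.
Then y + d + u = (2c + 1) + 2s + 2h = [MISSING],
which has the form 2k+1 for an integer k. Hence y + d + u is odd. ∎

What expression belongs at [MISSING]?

2(c + h + s) + 1

Expanding: (2c + 1) + 2s + 2h = 2c + 2h + 2s + 1.
Every term except the constant is even, so this is 2(c + h + s) + 1,
and c + h + s ∈ ℤ gives the required form.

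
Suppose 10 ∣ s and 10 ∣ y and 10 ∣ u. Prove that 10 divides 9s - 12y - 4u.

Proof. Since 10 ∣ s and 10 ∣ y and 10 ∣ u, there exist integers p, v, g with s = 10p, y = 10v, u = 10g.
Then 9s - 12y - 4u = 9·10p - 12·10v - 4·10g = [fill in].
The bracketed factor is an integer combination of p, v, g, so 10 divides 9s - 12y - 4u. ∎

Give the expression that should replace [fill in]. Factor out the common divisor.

10(-4g + 9p - 12v)

Each term has a factor of 10: 9·10p - 12·10v - 4·10g = 10·(-4g + 9p - 12v).
Since -4g + 9p - 12v is an integer, 10 ∣ (9s - 12y - 4u).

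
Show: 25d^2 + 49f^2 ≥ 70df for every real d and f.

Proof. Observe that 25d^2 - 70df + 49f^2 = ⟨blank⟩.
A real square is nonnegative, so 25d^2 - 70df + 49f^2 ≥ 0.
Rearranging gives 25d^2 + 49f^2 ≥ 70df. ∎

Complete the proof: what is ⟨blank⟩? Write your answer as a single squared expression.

The leading and trailing coefficients are 5^2 and 7^2, and 70 = 2·5·7, so the trinomial is (5d - 7f)^2.
Hence 25d^2 - 70df + 49f^2 ≥ 0.

(5d - 7f)^2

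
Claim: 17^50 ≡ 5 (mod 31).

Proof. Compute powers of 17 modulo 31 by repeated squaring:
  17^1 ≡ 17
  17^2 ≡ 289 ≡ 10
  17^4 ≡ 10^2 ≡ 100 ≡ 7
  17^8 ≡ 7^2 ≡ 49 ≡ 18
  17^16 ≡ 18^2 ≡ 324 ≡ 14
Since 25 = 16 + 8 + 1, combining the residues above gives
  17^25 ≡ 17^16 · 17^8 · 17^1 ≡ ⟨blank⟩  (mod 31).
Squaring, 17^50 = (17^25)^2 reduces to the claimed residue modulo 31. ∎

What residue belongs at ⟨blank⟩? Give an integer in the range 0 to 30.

17^16 · 17^8 · 17^1 ≡ 14 · 18 · 17 = 4284.
4284 mod 31 = 6, so 17^25 ≡ 6 (mod 31).

6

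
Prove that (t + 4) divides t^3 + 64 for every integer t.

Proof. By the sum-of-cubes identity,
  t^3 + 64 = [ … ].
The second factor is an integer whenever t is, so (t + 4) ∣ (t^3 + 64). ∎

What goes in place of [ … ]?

(t + 4)(t^2 - 4t + 16)

a^3 + b^3 = (a + b)(a^2 - ab + b^2). With a = t, b = 4:
t^3 + 64 = (t + 4)(t^2 - 4t + 16).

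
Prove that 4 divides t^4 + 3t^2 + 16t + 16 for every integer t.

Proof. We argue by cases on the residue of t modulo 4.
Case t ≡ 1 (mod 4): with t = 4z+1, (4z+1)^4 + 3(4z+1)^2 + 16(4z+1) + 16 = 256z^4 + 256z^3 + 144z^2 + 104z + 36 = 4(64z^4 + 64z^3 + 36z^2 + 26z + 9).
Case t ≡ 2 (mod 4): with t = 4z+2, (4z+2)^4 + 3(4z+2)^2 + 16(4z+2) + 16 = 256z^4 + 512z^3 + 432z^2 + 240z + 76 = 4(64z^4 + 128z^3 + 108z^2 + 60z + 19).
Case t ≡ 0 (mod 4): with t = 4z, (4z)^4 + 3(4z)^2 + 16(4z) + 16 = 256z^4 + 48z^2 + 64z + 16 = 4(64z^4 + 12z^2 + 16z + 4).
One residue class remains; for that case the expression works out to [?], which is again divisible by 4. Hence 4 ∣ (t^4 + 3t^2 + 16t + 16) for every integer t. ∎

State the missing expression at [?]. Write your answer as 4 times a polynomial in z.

The residues treated are {1, 2, 0}, so the missing case is t ≡ 3 (mod 4); write t = 4z+3.
Then (4z+3)^4 + 3(4z+3)^2 + 16(4z+3) + 16 = 256z^4 + 768z^3 + 912z^2 + 568z + 172 = 4(64z^4 + 192z^3 + 228z^2 + 142z + 43).

4(64z^4 + 192z^3 + 228z^2 + 142z + 43)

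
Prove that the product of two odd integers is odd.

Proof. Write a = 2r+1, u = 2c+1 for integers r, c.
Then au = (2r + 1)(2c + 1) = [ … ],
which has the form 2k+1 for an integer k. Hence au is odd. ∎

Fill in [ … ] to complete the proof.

Expanding: (2r + 1)(2c + 1) = 4cr + 2c + 2r + 1.
Every term except the constant is even, so this is 2(2cr + c + r) + 1,
and 2cr + c + r ∈ ℤ gives the required form.

2(2cr + c + r) + 1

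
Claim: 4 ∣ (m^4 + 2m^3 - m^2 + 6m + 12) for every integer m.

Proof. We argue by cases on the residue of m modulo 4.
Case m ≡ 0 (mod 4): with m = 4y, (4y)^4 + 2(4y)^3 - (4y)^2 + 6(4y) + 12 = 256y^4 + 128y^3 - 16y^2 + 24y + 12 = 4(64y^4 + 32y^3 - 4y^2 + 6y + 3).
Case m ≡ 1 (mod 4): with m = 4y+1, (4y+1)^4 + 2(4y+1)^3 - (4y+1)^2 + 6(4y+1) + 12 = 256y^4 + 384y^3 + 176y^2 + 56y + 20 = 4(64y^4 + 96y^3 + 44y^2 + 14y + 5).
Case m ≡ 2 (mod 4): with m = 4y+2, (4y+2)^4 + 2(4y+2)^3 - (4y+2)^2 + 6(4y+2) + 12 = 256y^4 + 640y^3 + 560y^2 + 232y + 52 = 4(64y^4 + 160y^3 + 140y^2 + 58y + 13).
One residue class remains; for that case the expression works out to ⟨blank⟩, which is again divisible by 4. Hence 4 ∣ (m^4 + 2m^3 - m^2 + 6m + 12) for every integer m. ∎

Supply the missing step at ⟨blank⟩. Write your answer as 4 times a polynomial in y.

4(64y^4 + 224y^3 + 284y^2 + 162y + 39)

The residues treated are {0, 1, 2}, so the missing case is m ≡ 3 (mod 4); write m = 4y+3.
Then (4y+3)^4 + 2(4y+3)^3 - (4y+3)^2 + 6(4y+3) + 12 = 256y^4 + 896y^3 + 1136y^2 + 648y + 156 = 4(64y^4 + 224y^3 + 284y^2 + 162y + 39).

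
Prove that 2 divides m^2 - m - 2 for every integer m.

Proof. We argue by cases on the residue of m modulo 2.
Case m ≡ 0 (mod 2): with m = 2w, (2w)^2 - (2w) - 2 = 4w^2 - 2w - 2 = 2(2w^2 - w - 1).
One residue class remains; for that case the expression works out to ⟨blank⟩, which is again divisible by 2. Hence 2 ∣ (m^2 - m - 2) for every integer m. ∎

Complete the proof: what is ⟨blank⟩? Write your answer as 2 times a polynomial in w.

2(2w^2 + w - 1)

Only m ≡ 1 (mod 2) is unaccounted for. Put m = 2w+1:
(2w+1)^2 - (2w+1) - 2 expands to 4w^2 + 2w - 2,
and factoring out 2 leaves 2(2w^2 + w - 1).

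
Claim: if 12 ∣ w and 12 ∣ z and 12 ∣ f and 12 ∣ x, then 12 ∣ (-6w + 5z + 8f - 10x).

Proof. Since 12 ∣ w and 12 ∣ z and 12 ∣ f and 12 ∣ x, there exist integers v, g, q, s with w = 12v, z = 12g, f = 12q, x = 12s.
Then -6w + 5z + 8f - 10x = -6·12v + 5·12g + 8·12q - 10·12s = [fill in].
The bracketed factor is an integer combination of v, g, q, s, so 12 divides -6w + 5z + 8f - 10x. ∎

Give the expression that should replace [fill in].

12(5g + 8q - 10s - 6v)

Each term has a factor of 12: -6·12v + 5·12g + 8·12q - 10·12s = 12·(5g + 8q - 10s - 6v).
Since 5g + 8q - 10s - 6v is an integer, 12 ∣ (-6w + 5z + 8f - 10x).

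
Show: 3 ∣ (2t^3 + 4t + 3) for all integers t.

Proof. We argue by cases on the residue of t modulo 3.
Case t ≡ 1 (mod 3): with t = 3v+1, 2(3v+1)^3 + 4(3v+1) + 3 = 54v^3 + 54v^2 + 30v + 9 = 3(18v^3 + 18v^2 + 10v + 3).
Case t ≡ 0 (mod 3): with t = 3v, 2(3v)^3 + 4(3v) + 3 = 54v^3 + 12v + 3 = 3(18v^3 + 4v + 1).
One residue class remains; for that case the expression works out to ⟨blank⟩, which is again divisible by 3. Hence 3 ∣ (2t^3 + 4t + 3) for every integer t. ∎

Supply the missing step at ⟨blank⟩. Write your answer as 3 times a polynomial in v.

3(18v^3 + 36v^2 + 28v + 9)

The residues treated are {1, 0}, so the missing case is t ≡ 2 (mod 3); write t = 3v+2.
Then 2(3v+2)^3 + 4(3v+2) + 3 = 54v^3 + 108v^2 + 84v + 27 = 3(18v^3 + 36v^2 + 28v + 9).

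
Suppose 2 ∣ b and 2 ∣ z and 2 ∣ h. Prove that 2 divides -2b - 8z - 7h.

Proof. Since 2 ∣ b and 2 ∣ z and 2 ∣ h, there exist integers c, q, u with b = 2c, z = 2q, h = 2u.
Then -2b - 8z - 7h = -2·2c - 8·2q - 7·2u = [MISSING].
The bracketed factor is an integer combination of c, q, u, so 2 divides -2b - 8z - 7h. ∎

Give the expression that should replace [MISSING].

Each term has a factor of 2: -2·2c - 8·2q - 7·2u = 2·(-2c - 8q - 7u).
Since -2c - 8q - 7u is an integer, 2 ∣ (-2b - 8z - 7h).

2(-2c - 8q - 7u)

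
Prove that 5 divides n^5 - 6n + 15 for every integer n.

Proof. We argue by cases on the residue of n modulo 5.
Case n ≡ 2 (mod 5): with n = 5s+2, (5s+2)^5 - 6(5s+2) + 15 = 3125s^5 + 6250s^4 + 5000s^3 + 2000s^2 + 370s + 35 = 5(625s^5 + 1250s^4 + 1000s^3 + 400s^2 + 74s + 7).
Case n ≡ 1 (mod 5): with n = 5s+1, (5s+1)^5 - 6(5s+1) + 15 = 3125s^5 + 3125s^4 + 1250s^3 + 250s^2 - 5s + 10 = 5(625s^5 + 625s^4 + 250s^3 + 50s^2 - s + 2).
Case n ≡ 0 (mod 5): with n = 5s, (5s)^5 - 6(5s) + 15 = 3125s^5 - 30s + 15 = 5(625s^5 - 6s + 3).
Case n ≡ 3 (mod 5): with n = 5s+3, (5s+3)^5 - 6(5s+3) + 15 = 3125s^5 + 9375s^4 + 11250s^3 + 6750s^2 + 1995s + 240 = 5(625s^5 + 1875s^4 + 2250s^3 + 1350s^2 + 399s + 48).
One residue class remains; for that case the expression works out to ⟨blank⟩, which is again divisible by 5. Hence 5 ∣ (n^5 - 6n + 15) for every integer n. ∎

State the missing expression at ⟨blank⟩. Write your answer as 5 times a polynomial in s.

5(625s^5 + 2500s^4 + 4000s^3 + 3200s^2 + 1274s + 203)

Only n ≡ 4 (mod 5) is unaccounted for. Put n = 5s+4:
(5s+4)^5 - 6(5s+4) + 15 expands to 3125s^5 + 12500s^4 + 20000s^3 + 16000s^2 + 6370s + 1015,
and factoring out 5 leaves 5(625s^5 + 2500s^4 + 4000s^3 + 3200s^2 + 1274s + 203).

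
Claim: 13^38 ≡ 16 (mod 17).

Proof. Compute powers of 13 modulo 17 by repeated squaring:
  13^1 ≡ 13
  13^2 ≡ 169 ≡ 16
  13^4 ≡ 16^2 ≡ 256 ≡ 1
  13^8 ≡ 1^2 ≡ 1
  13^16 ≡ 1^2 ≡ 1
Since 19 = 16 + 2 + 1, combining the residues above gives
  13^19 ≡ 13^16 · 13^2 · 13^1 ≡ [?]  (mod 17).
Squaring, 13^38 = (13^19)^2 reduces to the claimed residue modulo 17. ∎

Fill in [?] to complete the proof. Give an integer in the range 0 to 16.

Multiply the listed residues: 1 · 16 · 13 = 16 → 208.
Reducing modulo 17: 208 = 12·17 + 4, so 13^19 ≡ 4.

4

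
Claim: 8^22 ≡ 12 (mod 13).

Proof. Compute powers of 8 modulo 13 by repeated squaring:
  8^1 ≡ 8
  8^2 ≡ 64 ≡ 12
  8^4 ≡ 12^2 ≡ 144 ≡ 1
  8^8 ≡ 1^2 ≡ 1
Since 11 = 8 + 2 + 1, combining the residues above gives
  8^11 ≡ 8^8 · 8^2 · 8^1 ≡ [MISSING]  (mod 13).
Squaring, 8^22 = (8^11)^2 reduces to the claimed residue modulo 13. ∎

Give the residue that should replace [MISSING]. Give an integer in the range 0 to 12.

5

Multiply the listed residues: 1 · 12 · 8 = 12 → 96.
Reducing modulo 13: 96 = 7·13 + 5, so 8^11 ≡ 5.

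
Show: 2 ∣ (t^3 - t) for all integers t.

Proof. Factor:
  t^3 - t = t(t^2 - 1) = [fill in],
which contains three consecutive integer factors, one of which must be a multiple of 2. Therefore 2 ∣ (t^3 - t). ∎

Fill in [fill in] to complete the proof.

(t - 1)t(t + 1)

t(t^2 - 1) = t(t - 1)(t + 1) = (t - 1)t(t + 1).
These three factors are consecutive integers, so their product is divisible by 2.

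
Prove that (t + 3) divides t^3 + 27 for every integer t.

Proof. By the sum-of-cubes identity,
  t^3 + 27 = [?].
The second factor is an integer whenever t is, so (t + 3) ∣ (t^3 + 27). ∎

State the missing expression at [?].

a^3 + b^3 = (a + b)(a^2 - ab + b^2). With a = t, b = 3:
t^3 + 27 = (t + 3)(t^2 - 3t + 9).

(t + 3)(t^2 - 3t + 9)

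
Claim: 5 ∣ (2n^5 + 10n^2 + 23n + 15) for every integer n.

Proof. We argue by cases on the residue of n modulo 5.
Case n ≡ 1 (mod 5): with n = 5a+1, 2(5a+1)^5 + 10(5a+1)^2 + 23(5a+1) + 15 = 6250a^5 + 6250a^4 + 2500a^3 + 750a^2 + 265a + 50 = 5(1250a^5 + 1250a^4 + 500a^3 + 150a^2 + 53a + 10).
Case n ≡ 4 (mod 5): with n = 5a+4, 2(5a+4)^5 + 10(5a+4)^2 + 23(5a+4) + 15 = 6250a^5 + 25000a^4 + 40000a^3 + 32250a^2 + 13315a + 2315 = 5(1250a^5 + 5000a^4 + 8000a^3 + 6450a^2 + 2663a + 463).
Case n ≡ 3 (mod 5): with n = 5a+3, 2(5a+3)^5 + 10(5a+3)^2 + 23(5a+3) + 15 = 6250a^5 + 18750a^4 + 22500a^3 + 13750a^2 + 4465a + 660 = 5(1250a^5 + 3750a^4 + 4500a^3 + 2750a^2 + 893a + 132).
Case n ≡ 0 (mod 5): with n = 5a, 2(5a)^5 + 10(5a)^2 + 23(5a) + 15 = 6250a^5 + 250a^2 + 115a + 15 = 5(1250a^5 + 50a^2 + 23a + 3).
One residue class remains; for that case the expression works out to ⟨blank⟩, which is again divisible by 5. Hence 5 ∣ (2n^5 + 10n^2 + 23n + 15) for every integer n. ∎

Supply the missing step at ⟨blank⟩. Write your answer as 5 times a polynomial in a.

5(1250a^5 + 2500a^4 + 2000a^3 + 850a^2 + 223a + 33)

The residues treated are {1, 4, 3, 0}, so the missing case is n ≡ 2 (mod 5); write n = 5a+2.
Then 2(5a+2)^5 + 10(5a+2)^2 + 23(5a+2) + 15 = 6250a^5 + 12500a^4 + 10000a^3 + 4250a^2 + 1115a + 165 = 5(1250a^5 + 2500a^4 + 2000a^3 + 850a^2 + 223a + 33).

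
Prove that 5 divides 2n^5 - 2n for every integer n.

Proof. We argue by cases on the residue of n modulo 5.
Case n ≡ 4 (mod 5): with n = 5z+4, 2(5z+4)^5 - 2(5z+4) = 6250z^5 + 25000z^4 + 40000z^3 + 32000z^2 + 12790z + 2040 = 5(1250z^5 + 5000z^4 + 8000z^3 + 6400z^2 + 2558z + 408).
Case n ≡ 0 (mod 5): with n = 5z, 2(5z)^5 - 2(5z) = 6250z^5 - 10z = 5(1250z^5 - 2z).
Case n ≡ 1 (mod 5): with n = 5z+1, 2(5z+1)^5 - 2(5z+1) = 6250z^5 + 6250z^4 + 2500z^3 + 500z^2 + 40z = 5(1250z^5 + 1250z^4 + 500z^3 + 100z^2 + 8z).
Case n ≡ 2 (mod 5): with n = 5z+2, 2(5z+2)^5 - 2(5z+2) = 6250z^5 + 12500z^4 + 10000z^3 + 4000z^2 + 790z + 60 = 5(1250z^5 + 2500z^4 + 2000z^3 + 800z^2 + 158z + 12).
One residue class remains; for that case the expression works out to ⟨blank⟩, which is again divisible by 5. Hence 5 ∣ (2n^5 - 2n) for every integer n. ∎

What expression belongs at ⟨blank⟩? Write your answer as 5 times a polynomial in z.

Only n ≡ 3 (mod 5) is unaccounted for. Put n = 5z+3:
2(5z+3)^5 - 2(5z+3) expands to 6250z^5 + 18750z^4 + 22500z^3 + 13500z^2 + 4040z + 480,
and factoring out 5 leaves 5(1250z^5 + 3750z^4 + 4500z^3 + 2700z^2 + 808z + 96).

5(1250z^5 + 3750z^4 + 4500z^3 + 2700z^2 + 808z + 96)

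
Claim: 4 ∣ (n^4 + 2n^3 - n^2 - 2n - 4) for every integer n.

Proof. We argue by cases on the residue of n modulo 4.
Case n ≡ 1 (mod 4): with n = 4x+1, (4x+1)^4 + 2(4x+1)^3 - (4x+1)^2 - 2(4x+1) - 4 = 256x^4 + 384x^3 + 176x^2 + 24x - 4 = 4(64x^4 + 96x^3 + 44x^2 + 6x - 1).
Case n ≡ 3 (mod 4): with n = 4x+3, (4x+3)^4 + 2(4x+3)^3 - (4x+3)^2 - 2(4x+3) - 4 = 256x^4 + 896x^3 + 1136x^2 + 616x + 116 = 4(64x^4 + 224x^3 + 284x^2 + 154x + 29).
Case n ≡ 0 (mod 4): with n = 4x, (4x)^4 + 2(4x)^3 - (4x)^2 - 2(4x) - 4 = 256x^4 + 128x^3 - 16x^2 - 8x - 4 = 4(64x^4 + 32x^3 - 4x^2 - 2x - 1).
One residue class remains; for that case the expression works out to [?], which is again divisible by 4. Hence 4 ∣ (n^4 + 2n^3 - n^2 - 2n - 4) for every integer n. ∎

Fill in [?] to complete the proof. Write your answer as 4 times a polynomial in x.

4(64x^4 + 160x^3 + 140x^2 + 50x + 5)

The residues treated are {1, 3, 0}, so the missing case is n ≡ 2 (mod 4); write n = 4x+2.
Then (4x+2)^4 + 2(4x+2)^3 - (4x+2)^2 - 2(4x+2) - 4 = 256x^4 + 640x^3 + 560x^2 + 200x + 20 = 4(64x^4 + 160x^3 + 140x^2 + 50x + 5).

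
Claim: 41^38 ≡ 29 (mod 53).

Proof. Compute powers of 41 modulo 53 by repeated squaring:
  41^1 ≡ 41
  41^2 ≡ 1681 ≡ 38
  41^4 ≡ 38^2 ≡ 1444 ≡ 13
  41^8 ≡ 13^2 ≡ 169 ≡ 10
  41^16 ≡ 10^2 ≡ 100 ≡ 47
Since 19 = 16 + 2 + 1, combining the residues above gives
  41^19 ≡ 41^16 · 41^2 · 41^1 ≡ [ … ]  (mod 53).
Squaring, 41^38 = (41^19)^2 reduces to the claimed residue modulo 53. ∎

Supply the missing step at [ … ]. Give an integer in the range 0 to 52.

Multiply the listed residues: 47 · 38 · 41 = 1786 → 73226.
Reducing modulo 53: 73226 = 1381·53 + 33, so 41^19 ≡ 33.

33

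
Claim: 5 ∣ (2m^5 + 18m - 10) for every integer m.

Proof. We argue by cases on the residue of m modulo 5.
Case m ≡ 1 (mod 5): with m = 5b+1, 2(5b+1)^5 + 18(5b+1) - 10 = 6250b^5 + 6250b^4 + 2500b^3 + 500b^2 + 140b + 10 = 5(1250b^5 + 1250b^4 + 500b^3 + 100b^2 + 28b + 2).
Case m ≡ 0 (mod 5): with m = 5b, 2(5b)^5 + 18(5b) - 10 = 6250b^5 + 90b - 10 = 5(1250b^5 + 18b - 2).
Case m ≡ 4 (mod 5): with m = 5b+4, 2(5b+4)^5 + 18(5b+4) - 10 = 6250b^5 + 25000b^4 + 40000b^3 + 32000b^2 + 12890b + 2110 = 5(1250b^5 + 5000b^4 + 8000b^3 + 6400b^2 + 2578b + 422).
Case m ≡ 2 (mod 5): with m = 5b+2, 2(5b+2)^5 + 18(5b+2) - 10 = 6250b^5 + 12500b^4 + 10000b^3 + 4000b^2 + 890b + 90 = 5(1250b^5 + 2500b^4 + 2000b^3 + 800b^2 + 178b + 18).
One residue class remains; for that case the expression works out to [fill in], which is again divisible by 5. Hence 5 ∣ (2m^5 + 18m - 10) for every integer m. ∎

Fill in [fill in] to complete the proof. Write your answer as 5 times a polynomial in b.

5(1250b^5 + 3750b^4 + 4500b^3 + 2700b^2 + 828b + 106)

The residues treated are {1, 0, 4, 2}, so the missing case is m ≡ 3 (mod 5); write m = 5b+3.
Then 2(5b+3)^5 + 18(5b+3) - 10 = 6250b^5 + 18750b^4 + 22500b^3 + 13500b^2 + 4140b + 530 = 5(1250b^5 + 3750b^4 + 4500b^3 + 2700b^2 + 828b + 106).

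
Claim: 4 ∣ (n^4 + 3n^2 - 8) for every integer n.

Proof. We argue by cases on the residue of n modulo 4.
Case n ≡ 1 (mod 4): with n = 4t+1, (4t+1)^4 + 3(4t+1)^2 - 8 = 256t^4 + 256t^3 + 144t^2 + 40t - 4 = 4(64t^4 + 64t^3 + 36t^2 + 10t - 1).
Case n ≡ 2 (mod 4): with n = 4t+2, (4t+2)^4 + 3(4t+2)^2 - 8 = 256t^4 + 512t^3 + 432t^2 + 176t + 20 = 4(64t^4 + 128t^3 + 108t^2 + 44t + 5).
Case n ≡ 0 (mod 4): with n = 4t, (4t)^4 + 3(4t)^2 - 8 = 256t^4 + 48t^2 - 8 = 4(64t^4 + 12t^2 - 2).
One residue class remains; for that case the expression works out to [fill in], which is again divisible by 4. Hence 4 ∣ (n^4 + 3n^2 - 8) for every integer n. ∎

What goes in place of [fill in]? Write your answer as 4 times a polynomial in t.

Only n ≡ 3 (mod 4) is unaccounted for. Put n = 4t+3:
(4t+3)^4 + 3(4t+3)^2 - 8 expands to 256t^4 + 768t^3 + 912t^2 + 504t + 100,
and factoring out 4 leaves 4(64t^4 + 192t^3 + 228t^2 + 126t + 25).

4(64t^4 + 192t^3 + 228t^2 + 126t + 25)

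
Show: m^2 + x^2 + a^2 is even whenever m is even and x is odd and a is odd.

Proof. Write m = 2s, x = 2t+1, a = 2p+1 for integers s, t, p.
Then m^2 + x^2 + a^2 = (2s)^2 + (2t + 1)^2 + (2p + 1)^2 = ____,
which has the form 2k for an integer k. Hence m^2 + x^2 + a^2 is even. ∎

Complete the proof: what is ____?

2(2p^2 + 2p + 2s^2 + 2t^2 + 2t + 1)

Expanding: (2s)^2 + (2t + 1)^2 + (2p + 1)^2 = 4p^2 + 4p + 4s^2 + 4t^2 + 4t + 2.
Every term is even; pulling out the factor of 2 gives 2(2p^2 + 2p + 2s^2 + 2t^2 + 2t + 1).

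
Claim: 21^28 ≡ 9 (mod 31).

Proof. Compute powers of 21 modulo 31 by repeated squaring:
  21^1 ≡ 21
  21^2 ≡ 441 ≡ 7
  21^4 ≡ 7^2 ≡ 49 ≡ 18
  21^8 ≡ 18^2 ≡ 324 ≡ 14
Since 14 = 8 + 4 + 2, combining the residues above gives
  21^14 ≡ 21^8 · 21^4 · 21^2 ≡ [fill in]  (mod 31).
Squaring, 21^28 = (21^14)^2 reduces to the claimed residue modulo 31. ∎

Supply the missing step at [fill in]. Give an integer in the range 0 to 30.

21^8 · 21^4 · 21^2 ≡ 14 · 18 · 7 = 1764.
1764 mod 31 = 28, so 21^14 ≡ 28 (mod 31).

28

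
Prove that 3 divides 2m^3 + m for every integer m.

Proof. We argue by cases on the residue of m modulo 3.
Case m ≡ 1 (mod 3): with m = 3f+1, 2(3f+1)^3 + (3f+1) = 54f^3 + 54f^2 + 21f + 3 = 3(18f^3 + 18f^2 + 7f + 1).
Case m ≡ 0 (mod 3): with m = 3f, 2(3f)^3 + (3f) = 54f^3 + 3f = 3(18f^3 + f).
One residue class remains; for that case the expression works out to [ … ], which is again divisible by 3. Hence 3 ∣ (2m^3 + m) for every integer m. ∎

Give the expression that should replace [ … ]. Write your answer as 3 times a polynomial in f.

The residues treated are {1, 0}, so the missing case is m ≡ 2 (mod 3); write m = 3f+2.
Then 2(3f+2)^3 + (3f+2) = 54f^3 + 108f^2 + 75f + 18 = 3(18f^3 + 36f^2 + 25f + 6).

3(18f^3 + 36f^2 + 25f + 6)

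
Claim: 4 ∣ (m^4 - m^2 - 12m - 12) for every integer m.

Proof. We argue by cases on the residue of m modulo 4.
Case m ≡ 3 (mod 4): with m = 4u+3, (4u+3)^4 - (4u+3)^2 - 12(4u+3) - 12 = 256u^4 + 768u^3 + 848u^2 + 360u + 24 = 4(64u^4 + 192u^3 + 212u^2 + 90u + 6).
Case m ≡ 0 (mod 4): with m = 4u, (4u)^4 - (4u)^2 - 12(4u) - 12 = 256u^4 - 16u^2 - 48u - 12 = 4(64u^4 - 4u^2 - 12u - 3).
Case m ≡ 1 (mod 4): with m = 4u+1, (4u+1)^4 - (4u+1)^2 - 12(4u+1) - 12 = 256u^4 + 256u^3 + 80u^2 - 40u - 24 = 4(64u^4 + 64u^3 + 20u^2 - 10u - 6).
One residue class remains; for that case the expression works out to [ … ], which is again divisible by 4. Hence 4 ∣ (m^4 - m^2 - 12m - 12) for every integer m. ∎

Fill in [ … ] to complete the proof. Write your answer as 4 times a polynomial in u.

The residues treated are {3, 0, 1}, so the missing case is m ≡ 2 (mod 4); write m = 4u+2.
Then (4u+2)^4 - (4u+2)^2 - 12(4u+2) - 12 = 256u^4 + 512u^3 + 368u^2 + 64u - 24 = 4(64u^4 + 128u^3 + 92u^2 + 16u - 6).

4(64u^4 + 128u^3 + 92u^2 + 16u - 6)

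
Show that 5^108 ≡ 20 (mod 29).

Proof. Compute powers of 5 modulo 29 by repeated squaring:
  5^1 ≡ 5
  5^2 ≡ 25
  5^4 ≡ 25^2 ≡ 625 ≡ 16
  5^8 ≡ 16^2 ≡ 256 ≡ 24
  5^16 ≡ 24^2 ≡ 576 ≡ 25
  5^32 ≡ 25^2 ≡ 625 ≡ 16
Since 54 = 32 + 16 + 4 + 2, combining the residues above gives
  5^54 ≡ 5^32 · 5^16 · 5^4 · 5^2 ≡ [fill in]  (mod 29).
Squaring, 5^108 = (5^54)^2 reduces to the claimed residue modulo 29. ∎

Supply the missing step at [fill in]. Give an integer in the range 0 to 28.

7

5^32 · 5^16 · 5^4 · 5^2 ≡ 16 · 25 · 16 · 25 = 160000.
160000 mod 29 = 7, so 5^54 ≡ 7 (mod 29).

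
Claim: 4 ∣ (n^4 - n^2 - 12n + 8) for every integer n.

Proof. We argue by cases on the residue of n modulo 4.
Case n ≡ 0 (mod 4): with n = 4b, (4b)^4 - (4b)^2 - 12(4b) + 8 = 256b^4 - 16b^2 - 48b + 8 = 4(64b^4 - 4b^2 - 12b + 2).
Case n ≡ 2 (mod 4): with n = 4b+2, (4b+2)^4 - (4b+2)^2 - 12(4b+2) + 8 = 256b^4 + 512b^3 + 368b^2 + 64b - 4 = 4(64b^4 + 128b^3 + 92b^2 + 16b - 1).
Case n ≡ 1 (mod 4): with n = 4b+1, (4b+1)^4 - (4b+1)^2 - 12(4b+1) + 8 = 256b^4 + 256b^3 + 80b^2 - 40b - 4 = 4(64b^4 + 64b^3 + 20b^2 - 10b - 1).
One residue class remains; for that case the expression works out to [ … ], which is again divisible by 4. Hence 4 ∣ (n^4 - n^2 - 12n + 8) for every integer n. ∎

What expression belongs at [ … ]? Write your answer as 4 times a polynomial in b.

Only n ≡ 3 (mod 4) is unaccounted for. Put n = 4b+3:
(4b+3)^4 - (4b+3)^2 - 12(4b+3) + 8 expands to 256b^4 + 768b^3 + 848b^2 + 360b + 44,
and factoring out 4 leaves 4(64b^4 + 192b^3 + 212b^2 + 90b + 11).

4(64b^4 + 192b^3 + 212b^2 + 90b + 11)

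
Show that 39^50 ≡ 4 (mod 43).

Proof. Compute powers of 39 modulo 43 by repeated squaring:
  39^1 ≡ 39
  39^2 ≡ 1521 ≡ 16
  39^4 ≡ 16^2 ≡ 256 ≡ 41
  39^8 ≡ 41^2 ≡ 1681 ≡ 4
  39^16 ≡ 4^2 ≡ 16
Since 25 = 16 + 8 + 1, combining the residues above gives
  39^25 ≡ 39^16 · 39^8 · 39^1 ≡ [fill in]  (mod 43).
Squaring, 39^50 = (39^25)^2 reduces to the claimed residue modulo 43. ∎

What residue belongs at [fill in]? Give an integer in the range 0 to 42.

39^16 · 39^8 · 39^1 ≡ 16 · 4 · 39 = 2496.
2496 mod 43 = 2, so 39^25 ≡ 2 (mod 43).

2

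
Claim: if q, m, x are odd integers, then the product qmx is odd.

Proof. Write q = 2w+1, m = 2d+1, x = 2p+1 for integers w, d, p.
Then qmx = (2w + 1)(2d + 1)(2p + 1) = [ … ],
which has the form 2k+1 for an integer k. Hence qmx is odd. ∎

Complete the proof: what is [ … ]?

2(4dpw + 2dp + 2dw + d + 2pw + p + w) + 1

Expanding: (2w + 1)(2d + 1)(2p + 1) = 8dpw + 4dp + 4dw + 2d + 4pw + 2p + 2w + 1.
Every term except the constant is even, so this is 2(4dpw + 2dp + 2dw + d + 2pw + p + w) + 1,
and 4dpw + 2dp + 2dw + d + 2pw + p + w ∈ ℤ gives the required form.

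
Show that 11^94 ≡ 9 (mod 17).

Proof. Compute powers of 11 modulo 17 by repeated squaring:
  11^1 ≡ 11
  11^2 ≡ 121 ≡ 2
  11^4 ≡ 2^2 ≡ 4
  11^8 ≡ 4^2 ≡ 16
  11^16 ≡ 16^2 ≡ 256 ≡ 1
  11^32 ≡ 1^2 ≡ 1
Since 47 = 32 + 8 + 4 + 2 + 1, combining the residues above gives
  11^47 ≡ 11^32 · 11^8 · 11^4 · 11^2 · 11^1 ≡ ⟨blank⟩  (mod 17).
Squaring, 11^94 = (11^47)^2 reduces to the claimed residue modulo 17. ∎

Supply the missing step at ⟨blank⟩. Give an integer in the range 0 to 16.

14

11^32 · 11^8 · 11^4 · 11^2 · 11^1 ≡ 1 · 16 · 4 · 2 · 11 = 1408.
1408 mod 17 = 14, so 11^47 ≡ 14 (mod 17).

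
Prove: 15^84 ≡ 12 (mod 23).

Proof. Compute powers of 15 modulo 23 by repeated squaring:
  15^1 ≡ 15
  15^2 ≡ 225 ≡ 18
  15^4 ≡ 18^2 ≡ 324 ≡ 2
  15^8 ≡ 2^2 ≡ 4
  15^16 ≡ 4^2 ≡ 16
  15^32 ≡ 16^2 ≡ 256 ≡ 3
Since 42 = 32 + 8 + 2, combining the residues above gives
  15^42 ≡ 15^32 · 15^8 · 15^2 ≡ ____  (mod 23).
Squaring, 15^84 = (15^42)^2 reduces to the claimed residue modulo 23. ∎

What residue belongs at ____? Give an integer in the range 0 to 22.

9

15^32 · 15^8 · 15^2 ≡ 3 · 4 · 18 = 216.
216 mod 23 = 9, so 15^42 ≡ 9 (mod 23).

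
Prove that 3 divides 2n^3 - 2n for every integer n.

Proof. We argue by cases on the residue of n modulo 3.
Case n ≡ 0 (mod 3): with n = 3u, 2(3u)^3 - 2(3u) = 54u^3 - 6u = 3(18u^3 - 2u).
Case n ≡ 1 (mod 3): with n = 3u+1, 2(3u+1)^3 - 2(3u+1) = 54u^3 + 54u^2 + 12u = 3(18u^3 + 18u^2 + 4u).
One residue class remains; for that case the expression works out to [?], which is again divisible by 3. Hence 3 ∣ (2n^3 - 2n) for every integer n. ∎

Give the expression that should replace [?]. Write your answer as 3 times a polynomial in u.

The residues treated are {0, 1}, so the missing case is n ≡ 2 (mod 3); write n = 3u+2.
Then 2(3u+2)^3 - 2(3u+2) = 54u^3 + 108u^2 + 66u + 12 = 3(18u^3 + 36u^2 + 22u + 4).

3(18u^3 + 36u^2 + 22u + 4)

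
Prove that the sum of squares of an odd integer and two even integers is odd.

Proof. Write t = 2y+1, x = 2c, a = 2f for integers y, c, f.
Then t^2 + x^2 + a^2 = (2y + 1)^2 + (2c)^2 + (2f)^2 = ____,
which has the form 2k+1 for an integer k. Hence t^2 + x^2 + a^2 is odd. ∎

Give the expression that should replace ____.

(2y + 1)^2 + (2c)^2 + (2f)^2 = 4c^2 + 4f^2 + 4y^2 + 4y + 1
= 2(2c^2 + 2f^2 + 2y^2 + 2y) + 1.
Since 2c^2 + 2f^2 + 2y^2 + 2y is an integer, the sum of squares is of the form 2k+1 for an integer k.

2(2c^2 + 2f^2 + 2y^2 + 2y) + 1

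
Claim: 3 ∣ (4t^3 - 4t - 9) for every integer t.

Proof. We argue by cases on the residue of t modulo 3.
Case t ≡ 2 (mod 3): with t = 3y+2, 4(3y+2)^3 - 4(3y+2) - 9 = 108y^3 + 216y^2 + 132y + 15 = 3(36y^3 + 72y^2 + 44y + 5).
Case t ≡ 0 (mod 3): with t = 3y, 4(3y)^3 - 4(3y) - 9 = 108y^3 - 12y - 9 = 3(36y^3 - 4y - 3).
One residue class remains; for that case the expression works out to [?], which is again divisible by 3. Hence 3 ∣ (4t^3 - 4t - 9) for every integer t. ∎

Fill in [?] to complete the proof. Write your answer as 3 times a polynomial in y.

The residues treated are {2, 0}, so the missing case is t ≡ 1 (mod 3); write t = 3y+1.
Then 4(3y+1)^3 - 4(3y+1) - 9 = 108y^3 + 108y^2 + 24y - 9 = 3(36y^3 + 36y^2 + 8y - 3).

3(36y^3 + 36y^2 + 8y - 3)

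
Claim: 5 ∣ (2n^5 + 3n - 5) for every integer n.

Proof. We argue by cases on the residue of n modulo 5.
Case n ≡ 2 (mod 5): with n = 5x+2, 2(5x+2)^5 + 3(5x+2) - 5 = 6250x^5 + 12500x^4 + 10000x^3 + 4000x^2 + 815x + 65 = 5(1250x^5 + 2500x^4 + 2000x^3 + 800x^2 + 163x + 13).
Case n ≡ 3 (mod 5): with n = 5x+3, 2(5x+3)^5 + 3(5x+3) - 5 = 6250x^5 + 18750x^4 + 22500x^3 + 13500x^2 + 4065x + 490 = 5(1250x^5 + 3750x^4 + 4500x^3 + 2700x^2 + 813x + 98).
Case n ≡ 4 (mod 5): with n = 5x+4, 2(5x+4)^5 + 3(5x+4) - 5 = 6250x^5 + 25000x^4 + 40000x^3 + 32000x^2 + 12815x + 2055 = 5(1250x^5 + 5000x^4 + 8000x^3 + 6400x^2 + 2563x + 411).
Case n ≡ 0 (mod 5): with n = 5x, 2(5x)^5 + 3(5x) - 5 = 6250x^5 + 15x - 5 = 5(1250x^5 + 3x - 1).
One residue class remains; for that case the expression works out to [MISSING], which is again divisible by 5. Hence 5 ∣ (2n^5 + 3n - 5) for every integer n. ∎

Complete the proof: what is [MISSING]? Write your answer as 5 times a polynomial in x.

5(1250x^5 + 1250x^4 + 500x^3 + 100x^2 + 13x)

Only n ≡ 1 (mod 5) is unaccounted for. Put n = 5x+1:
2(5x+1)^5 + 3(5x+1) - 5 expands to 6250x^5 + 6250x^4 + 2500x^3 + 500x^2 + 65x,
and factoring out 5 leaves 5(1250x^5 + 1250x^4 + 500x^3 + 100x^2 + 13x).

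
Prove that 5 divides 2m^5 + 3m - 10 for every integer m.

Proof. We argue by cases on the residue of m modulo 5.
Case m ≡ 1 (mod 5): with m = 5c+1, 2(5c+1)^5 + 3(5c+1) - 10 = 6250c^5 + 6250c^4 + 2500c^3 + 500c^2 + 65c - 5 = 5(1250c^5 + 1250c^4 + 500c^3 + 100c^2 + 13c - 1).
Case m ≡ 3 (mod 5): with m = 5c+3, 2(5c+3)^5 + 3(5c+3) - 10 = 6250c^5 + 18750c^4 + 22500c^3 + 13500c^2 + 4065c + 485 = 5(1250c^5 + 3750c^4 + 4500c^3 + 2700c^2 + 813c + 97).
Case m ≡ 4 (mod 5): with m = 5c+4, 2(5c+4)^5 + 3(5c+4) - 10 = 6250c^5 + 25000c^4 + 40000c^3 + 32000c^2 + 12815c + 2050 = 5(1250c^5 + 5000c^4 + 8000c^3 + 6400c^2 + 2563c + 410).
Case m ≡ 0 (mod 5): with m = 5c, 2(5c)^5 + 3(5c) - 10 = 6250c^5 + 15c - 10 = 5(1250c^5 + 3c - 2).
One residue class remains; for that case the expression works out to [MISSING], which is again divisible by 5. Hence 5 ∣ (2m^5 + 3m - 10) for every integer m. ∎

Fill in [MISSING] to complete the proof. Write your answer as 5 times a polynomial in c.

Only m ≡ 2 (mod 5) is unaccounted for. Put m = 5c+2:
2(5c+2)^5 + 3(5c+2) - 10 expands to 6250c^5 + 12500c^4 + 10000c^3 + 4000c^2 + 815c + 60,
and factoring out 5 leaves 5(1250c^5 + 2500c^4 + 2000c^3 + 800c^2 + 163c + 12).

5(1250c^5 + 2500c^4 + 2000c^3 + 800c^2 + 163c + 12)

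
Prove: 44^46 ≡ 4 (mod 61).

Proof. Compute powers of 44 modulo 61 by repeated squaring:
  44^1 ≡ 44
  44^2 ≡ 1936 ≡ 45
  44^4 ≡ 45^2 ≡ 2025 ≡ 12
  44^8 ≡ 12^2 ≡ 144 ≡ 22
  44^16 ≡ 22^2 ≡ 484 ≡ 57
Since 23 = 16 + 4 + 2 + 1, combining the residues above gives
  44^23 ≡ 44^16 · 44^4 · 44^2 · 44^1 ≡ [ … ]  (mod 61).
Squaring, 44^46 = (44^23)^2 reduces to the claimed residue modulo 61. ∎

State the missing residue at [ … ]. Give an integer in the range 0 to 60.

59

Multiply the listed residues: 57 · 12 · 45 · 44 = 684 → 30780 → 1354320.
Reducing modulo 61: 1354320 = 22201·61 + 59, so 44^23 ≡ 59.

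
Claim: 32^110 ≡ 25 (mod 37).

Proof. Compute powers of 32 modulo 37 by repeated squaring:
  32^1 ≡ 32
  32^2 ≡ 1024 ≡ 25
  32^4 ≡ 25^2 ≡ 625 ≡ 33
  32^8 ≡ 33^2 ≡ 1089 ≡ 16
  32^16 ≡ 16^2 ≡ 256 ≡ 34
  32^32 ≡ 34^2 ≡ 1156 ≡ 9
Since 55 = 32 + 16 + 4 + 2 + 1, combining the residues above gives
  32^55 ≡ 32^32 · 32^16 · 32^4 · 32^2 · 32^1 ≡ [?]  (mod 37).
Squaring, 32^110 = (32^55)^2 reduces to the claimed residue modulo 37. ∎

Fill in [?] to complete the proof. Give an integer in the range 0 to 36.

5

Multiply the listed residues: 9 · 34 · 33 · 25 · 32 = 306 → 10098 → 252450 → 8078400.
Reducing modulo 37: 8078400 = 218335·37 + 5, so 32^55 ≡ 5.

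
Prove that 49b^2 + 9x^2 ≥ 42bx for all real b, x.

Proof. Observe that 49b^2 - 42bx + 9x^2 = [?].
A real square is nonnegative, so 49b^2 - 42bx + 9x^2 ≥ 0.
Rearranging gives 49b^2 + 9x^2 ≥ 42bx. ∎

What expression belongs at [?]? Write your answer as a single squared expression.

49b^2 - 42bx + 9x^2 is a perfect-square trinomial: the outer terms are (7b)^2 and (3x)^2, and the cross term is -2·7b·3x.
So 49b^2 - 42bx + 9x^2 = (7b - 3x)^2 ≥ 0.

(7b - 3x)^2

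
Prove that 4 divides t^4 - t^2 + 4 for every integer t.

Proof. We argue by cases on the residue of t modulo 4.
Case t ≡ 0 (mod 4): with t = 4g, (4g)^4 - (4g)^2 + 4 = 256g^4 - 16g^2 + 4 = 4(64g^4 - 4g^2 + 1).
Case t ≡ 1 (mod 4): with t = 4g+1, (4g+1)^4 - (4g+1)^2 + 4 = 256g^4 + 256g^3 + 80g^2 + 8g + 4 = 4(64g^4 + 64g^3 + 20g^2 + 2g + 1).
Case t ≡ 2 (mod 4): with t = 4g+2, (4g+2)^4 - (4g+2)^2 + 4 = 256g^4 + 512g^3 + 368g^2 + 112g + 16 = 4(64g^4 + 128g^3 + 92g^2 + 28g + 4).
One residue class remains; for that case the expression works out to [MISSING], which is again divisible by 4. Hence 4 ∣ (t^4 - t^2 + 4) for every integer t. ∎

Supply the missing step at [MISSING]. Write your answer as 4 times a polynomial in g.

The residues treated are {0, 1, 2}, so the missing case is t ≡ 3 (mod 4); write t = 4g+3.
Then (4g+3)^4 - (4g+3)^2 + 4 = 256g^4 + 768g^3 + 848g^2 + 408g + 76 = 4(64g^4 + 192g^3 + 212g^2 + 102g + 19).

4(64g^4 + 192g^3 + 212g^2 + 102g + 19)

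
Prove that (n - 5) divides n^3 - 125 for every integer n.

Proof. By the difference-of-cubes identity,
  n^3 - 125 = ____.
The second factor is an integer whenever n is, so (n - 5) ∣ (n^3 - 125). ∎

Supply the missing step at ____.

(n - 5)(n^2 + 5n + 25)

a^3 - b^3 = (a - b)(a^2 + ab + b^2). With a = n, b = 5:
n^3 - 125 = (n - 5)(n^2 + 5n + 25).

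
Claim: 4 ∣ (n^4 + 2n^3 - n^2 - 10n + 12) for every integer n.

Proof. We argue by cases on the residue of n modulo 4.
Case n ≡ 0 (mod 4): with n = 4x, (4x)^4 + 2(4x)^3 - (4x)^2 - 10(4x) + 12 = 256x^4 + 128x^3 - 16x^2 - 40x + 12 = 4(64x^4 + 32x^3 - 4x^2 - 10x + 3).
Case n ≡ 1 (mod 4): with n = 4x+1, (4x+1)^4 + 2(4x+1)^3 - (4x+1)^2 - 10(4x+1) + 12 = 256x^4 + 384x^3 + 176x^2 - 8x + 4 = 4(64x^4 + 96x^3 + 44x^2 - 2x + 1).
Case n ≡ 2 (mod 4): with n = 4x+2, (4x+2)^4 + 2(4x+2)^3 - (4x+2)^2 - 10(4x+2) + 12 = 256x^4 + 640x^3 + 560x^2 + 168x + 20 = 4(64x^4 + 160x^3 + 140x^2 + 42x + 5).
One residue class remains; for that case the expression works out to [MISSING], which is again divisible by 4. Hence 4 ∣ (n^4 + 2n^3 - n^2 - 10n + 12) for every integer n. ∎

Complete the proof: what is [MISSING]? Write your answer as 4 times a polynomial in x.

4(64x^4 + 224x^3 + 284x^2 + 146x + 27)

Only n ≡ 3 (mod 4) is unaccounted for. Put n = 4x+3:
(4x+3)^4 + 2(4x+3)^3 - (4x+3)^2 - 10(4x+3) + 12 expands to 256x^4 + 896x^3 + 1136x^2 + 584x + 108,
and factoring out 4 leaves 4(64x^4 + 224x^3 + 284x^2 + 146x + 27).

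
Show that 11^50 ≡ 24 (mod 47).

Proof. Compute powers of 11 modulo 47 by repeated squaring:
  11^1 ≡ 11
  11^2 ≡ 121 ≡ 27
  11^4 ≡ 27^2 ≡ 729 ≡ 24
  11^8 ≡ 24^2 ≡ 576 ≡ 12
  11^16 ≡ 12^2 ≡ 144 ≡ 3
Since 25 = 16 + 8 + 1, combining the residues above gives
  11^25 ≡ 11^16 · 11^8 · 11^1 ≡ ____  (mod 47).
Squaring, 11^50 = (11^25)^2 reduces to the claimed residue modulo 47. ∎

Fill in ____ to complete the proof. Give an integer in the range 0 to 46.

11^16 · 11^8 · 11^1 ≡ 3 · 12 · 11 = 396.
396 mod 47 = 20, so 11^25 ≡ 20 (mod 47).

20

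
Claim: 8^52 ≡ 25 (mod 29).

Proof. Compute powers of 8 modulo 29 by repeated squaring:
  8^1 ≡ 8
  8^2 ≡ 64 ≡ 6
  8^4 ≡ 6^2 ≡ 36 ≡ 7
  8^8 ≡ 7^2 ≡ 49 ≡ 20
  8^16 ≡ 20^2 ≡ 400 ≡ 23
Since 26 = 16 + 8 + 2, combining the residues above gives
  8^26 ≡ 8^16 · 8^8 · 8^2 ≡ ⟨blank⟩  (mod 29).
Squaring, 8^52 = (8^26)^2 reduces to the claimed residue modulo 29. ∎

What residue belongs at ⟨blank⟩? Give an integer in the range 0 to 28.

8^16 · 8^8 · 8^2 ≡ 23 · 20 · 6 = 2760.
2760 mod 29 = 5, so 8^26 ≡ 5 (mod 29).

5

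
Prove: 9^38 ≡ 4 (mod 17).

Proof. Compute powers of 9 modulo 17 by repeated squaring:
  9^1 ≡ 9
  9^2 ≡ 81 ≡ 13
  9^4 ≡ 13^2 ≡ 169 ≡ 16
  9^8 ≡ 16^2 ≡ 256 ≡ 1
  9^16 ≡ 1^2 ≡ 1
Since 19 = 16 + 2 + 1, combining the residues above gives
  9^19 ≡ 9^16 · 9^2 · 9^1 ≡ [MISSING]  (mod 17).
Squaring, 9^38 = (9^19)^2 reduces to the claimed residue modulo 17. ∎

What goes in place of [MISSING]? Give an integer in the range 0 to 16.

15

9^16 · 9^2 · 9^1 ≡ 1 · 13 · 9 = 117.
117 mod 17 = 15, so 9^19 ≡ 15 (mod 17).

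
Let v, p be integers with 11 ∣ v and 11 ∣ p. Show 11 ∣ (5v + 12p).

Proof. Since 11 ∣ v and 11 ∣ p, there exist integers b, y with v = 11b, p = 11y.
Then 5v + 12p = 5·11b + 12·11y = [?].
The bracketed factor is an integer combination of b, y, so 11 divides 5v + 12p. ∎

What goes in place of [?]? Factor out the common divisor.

11(5b + 12y)

Pull the common 11 out of every term: 5·11b + 12·11y = 11(5b + 12y).
5b + 12y is an integer, which exhibits the divisibility.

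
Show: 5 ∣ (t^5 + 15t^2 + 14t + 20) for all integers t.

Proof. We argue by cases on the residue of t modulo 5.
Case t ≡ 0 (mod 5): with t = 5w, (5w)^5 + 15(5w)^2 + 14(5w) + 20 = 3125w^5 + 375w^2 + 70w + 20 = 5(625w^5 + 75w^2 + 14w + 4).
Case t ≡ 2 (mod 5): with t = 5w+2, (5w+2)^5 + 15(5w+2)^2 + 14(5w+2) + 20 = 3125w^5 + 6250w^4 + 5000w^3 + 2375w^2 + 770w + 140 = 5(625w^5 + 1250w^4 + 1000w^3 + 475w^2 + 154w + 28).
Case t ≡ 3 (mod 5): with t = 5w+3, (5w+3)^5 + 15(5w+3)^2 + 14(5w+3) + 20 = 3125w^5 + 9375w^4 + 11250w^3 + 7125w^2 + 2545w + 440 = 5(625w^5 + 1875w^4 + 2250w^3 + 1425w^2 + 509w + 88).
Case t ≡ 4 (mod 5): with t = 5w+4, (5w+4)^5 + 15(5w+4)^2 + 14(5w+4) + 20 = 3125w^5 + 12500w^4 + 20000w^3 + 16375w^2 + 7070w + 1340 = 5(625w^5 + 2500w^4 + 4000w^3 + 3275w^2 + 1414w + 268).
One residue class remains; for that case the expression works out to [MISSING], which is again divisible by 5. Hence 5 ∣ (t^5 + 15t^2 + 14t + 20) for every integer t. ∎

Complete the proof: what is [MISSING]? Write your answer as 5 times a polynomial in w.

Only t ≡ 1 (mod 5) is unaccounted for. Put t = 5w+1:
(5w+1)^5 + 15(5w+1)^2 + 14(5w+1) + 20 expands to 3125w^5 + 3125w^4 + 1250w^3 + 625w^2 + 245w + 50,
and factoring out 5 leaves 5(625w^5 + 625w^4 + 250w^3 + 125w^2 + 49w + 10).

5(625w^5 + 625w^4 + 250w^3 + 125w^2 + 49w + 10)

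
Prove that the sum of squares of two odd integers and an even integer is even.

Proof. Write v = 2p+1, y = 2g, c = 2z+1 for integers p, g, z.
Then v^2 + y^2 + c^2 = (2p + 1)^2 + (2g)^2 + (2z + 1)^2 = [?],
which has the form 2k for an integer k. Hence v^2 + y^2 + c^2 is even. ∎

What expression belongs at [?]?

(2p + 1)^2 + (2g)^2 + (2z + 1)^2 = 4g^2 + 4p^2 + 4p + 4z^2 + 4z + 2
= 2(2g^2 + 2p^2 + 2p + 2z^2 + 2z + 1).
Since 2g^2 + 2p^2 + 2p + 2z^2 + 2z + 1 is an integer, the sum of squares is of the form 2k for an integer k.

2(2g^2 + 2p^2 + 2p + 2z^2 + 2z + 1)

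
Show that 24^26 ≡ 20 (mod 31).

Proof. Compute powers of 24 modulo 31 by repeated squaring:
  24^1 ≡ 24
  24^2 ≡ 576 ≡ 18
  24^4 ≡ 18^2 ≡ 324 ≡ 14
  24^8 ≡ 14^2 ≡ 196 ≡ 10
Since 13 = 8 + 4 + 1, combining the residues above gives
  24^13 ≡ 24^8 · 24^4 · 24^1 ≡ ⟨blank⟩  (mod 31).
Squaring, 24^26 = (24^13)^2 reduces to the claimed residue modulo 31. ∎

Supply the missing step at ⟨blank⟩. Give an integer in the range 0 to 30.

24^8 · 24^4 · 24^1 ≡ 10 · 14 · 24 = 3360.
3360 mod 31 = 12, so 24^13 ≡ 12 (mod 31).

12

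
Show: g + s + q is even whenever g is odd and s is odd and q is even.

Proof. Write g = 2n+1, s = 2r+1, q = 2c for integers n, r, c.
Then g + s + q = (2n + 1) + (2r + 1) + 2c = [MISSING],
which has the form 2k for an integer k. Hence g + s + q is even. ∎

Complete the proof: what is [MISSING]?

(2n + 1) + (2r + 1) + 2c = 2c + 2n + 2r + 2
= 2(c + n + r + 1).
Since c + n + r + 1 is an integer, the sum is of the form 2k for an integer k.

2(c + n + r + 1)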